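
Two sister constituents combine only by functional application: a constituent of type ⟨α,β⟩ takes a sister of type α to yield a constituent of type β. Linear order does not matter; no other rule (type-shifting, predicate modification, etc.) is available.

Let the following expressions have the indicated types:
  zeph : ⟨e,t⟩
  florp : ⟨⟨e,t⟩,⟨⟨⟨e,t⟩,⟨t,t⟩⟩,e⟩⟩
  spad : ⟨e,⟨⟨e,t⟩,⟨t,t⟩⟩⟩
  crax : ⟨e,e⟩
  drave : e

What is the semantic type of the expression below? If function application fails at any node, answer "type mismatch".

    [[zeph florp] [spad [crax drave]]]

e

[zeph florp]: functor florp : ⟨⟨e,t⟩,⟨⟨⟨e,t⟩,⟨t,t⟩⟩,e⟩⟩, argument zeph : ⟨e,t⟩; result ⟨⟨⟨e,t⟩,⟨t,t⟩⟩,e⟩.
[crax drave]: functor crax : ⟨e,e⟩, argument drave : e; result e.
[spad [crax drave]]: functor spad : ⟨e,⟨⟨e,t⟩,⟨t,t⟩⟩⟩, argument [crax drave] : e; result ⟨⟨e,t⟩,⟨t,t⟩⟩.
[[zeph florp] [spad [crax drave]]]: functor [zeph florp] : ⟨⟨⟨e,t⟩,⟨t,t⟩⟩,e⟩, argument [spad [crax drave]] : ⟨⟨e,t⟩,⟨t,t⟩⟩; result e.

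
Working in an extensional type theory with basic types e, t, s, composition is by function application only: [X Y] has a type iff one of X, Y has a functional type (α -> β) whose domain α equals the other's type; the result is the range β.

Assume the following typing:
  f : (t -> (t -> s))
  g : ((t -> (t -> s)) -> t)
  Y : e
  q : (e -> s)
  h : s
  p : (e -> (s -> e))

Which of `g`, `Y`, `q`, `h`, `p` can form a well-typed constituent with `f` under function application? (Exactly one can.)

g

g — combines: g : ((t -> (t -> s)) -> t) takes f : (t -> (t -> s)) as argument, giving t.
Y : e — does not combine with f.
q : (e -> s) — does not combine with f.
h : s — does not combine with f.
p : (e -> (s -> e)) — does not combine with f.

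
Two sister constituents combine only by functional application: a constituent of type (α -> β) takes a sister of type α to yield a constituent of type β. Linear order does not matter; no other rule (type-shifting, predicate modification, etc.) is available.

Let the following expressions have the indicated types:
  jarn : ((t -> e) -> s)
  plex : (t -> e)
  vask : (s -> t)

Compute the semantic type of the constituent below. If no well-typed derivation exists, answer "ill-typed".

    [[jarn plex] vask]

At [jarn plex], jarn : ((t -> e) -> s) takes plex : (t -> e), giving s.
At [[jarn plex] vask], vask : (s -> t) takes [jarn plex] : s, giving t.

t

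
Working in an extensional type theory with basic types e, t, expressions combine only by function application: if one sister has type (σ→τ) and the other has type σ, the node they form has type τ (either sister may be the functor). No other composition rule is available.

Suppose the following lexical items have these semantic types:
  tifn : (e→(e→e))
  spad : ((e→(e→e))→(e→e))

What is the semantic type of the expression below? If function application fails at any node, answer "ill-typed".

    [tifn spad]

[tifn spad]: spad is ((e→(e→e))→(e→e)), tifn is (e→(e→e)); result (e→e).

(e→e)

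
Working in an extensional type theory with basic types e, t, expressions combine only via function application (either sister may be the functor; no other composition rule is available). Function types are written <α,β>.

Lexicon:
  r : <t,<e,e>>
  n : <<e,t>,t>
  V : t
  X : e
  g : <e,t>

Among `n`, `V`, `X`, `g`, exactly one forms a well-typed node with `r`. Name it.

n : <<e,t>,t> — does not combine with r.
V — combines: r : <t,<e,e>> takes V : t as argument, giving <e,e>.
X : e — does not combine with r.
g : <e,t> — does not combine with r.

V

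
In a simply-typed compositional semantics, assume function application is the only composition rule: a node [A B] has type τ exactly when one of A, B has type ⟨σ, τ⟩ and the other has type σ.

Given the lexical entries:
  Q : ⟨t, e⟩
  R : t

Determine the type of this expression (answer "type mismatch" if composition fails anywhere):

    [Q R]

At [Q R], Q : ⟨t, e⟩ takes R : t, giving e.

e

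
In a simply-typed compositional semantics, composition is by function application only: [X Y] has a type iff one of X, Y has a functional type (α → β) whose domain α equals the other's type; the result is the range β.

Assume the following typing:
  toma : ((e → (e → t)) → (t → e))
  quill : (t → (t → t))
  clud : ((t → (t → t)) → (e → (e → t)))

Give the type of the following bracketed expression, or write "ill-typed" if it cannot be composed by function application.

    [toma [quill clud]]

(t → e)

[quill clud] — clud of type ((t → (t → t)) → (e → (e → t))) combines with quill of type (t → (t → t)): type (e → (e → t)).
[toma [quill clud]] — toma of type ((e → (e → t)) → (t → e)) combines with [quill clud] of type (e → (e → t)): type (t → e).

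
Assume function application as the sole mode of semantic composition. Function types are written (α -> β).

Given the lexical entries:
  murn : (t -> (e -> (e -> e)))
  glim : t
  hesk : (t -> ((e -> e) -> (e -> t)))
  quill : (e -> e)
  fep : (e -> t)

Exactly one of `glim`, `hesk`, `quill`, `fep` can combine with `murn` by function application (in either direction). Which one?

glim — combines: murn : (t -> (e -> (e -> e))) takes glim : t as argument, giving (e -> (e -> e)).
hesk : (t -> ((e -> e) -> (e -> t))) — murn needs t; hesk needs t; neither fits.
quill : (e -> e) — murn needs t; quill needs e; neither fits.
fep : (e -> t) — murn needs t; fep needs e; neither fits.

glim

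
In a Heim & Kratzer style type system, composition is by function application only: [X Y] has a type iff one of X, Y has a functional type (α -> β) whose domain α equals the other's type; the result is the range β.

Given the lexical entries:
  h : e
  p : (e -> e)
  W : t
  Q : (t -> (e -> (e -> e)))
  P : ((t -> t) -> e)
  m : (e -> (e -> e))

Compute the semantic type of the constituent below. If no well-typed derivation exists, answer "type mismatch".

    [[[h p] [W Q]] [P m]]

type mismatch

At [h p], p : (e -> e) takes h : e, giving e.
At [W Q], Q : (t -> (e -> (e -> e))) takes W : t, giving (e -> (e -> e)).
At [[h p] [W Q]], [W Q] : (e -> (e -> e)) takes [h p] : e, giving (e -> e).
[P m]: ((t -> t) -> e) with (e -> (e -> e)) — neither is a function whose domain matches the other; composition fails here.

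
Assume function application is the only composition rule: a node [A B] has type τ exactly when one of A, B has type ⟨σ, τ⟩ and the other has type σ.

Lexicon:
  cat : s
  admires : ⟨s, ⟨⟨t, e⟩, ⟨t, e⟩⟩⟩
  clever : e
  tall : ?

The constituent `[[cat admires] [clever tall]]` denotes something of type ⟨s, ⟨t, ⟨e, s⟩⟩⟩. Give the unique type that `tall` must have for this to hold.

At [[cat admires] [clever tall]] (required: ⟨s, ⟨t, ⟨e, s⟩⟩⟩): [cat admires] is ⟨⟨t, e⟩, ⟨t, e⟩⟩, which is not a function with range ⟨s, ⟨t, ⟨e, s⟩⟩⟩; hence [clever tall] is the functor — type ⟨⟨⟨t, e⟩, ⟨t, e⟩⟩, ⟨s, ⟨t, ⟨e, s⟩⟩⟩⟩.
At [clever tall] (required: ⟨⟨⟨t, e⟩, ⟨t, e⟩⟩, ⟨s, ⟨t, ⟨e, s⟩⟩⟩⟩): clever is e, which is not a function with range ⟨⟨⟨t, e⟩, ⟨t, e⟩⟩, ⟨s, ⟨t, ⟨e, s⟩⟩⟩⟩; hence tall is the functor — type ⟨e, ⟨⟨⟨t, e⟩, ⟨t, e⟩⟩, ⟨s, ⟨t, ⟨e, s⟩⟩⟩⟩⟩.

⟨e, ⟨⟨⟨t, e⟩, ⟨t, e⟩⟩, ⟨s, ⟨t, ⟨e, s⟩⟩⟩⟩⟩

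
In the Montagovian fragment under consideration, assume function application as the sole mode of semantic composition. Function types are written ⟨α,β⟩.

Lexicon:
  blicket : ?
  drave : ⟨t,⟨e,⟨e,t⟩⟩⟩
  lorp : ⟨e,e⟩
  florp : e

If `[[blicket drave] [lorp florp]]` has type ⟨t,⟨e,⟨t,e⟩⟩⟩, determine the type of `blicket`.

⟨⟨t,⟨e,⟨e,t⟩⟩⟩,⟨e,⟨t,⟨e,⟨t,e⟩⟩⟩⟩⟩

At [[blicket drave] [lorp florp]] (required: ⟨t,⟨e,⟨t,e⟩⟩⟩): [lorp florp] is e, which is not a function with range ⟨t,⟨e,⟨t,e⟩⟩⟩; hence [blicket drave] is the functor — type ⟨e,⟨t,⟨e,⟨t,e⟩⟩⟩⟩.
At [blicket drave] (required: ⟨e,⟨t,⟨e,⟨t,e⟩⟩⟩⟩): drave is ⟨t,⟨e,⟨e,t⟩⟩⟩, which is not a function with range ⟨e,⟨t,⟨e,⟨t,e⟩⟩⟩⟩; hence blicket is the functor — type ⟨⟨t,⟨e,⟨e,t⟩⟩⟩,⟨e,⟨t,⟨e,⟨t,e⟩⟩⟩⟩⟩.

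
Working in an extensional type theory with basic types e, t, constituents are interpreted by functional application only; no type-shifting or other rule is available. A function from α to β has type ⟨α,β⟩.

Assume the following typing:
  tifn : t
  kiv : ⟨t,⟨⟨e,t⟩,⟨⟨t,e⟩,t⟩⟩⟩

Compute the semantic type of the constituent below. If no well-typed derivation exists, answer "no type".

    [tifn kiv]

At [tifn kiv], kiv : ⟨t,⟨⟨e,t⟩,⟨⟨t,e⟩,t⟩⟩⟩ takes tifn : t, giving ⟨⟨e,t⟩,⟨⟨t,e⟩,t⟩⟩.

⟨⟨e,t⟩,⟨⟨t,e⟩,t⟩⟩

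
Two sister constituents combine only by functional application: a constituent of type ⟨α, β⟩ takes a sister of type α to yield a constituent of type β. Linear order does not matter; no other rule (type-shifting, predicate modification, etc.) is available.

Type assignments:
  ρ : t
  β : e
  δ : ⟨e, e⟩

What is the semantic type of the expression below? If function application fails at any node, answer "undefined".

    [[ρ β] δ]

undefined

[ρ β]: t and e cannot combine by function application — type clash.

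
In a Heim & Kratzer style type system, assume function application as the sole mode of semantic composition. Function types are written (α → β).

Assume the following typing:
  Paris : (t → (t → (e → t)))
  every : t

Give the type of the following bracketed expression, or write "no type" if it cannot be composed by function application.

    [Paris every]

[Paris every] — Paris of type (t → (t → (e → t))) combines with every of type t: type (t → (e → t)).

(t → (e → t))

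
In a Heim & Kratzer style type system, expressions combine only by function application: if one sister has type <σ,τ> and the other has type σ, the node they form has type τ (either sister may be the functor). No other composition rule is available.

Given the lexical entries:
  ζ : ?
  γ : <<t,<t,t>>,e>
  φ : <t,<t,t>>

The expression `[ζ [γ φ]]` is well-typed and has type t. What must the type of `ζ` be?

<e,t>

[ζ [γ φ]] is required to be t. [γ φ] : e cannot yield t as functor, so ζ : <e,t>.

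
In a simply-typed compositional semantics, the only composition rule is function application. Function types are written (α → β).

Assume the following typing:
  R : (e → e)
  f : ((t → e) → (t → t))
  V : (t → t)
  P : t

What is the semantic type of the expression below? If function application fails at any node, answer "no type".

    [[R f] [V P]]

no type

At [R f]: neither (e → e) nor ((t → e) → (t → t)) can take the other as argument; the node is ill-typed.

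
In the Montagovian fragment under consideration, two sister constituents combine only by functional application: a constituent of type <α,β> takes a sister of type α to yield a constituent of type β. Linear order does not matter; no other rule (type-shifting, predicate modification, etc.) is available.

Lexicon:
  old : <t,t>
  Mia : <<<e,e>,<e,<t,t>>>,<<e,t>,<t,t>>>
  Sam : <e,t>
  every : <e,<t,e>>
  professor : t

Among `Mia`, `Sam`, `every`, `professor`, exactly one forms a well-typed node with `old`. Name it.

Mia : <<<e,e>,<e,<t,t>>>,<<e,t>,<t,t>>> — neither side's domain matches the other.
Sam : <e,t> — neither side's domain matches the other.
every : <e,<t,e>> — neither side's domain matches the other.
professor — combines: old : <t,t> takes professor : t as argument, giving t.

professor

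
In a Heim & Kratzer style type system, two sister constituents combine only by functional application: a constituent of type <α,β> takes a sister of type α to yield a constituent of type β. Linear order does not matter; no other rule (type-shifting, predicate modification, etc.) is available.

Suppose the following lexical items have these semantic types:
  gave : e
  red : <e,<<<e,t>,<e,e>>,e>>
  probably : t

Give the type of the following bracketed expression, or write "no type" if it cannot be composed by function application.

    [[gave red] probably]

no type

[gave red]: red is <e,<<<e,t>,<e,e>>,e>>, gave is e; result <<<e,t>,<e,e>>,e>.
[[gave red] probably]: <<<e,t>,<e,e>>,e> and t cannot combine by function application — type clash.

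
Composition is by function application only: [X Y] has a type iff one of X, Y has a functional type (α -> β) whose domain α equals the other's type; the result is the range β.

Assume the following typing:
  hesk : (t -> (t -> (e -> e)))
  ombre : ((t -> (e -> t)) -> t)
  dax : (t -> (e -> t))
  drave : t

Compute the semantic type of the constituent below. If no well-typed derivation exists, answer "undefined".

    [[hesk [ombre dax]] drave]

[ombre dax] — ombre of type ((t -> (e -> t)) -> t) combines with dax of type (t -> (e -> t)): type t.
[hesk [ombre dax]] — hesk of type (t -> (t -> (e -> e))) combines with [ombre dax] of type t: type (t -> (e -> e)).
[[hesk [ombre dax]] drave] — [hesk [ombre dax]] of type (t -> (e -> e)) combines with drave of type t: type (e -> e).

(e -> e)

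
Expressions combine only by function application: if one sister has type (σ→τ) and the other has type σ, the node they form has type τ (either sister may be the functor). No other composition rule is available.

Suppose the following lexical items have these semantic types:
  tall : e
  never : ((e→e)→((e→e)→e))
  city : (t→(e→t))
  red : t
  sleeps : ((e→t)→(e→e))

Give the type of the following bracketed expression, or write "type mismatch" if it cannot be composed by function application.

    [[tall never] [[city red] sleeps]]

type mismatch

[tall never]: e with ((e→e)→((e→e)→e)) — neither is a function whose domain matches the other; composition fails here.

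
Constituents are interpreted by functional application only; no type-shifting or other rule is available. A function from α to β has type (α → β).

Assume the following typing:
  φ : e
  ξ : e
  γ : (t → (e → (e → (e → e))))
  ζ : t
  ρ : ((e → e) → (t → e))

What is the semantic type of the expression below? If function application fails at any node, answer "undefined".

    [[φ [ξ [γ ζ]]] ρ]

[γ ζ]: (t → (e → (e → (e → e)))) applied to t yields (e → (e → (e → e))).
[ξ [γ ζ]]: (e → (e → (e → e))) applied to e yields (e → (e → e)).
[φ [ξ [γ ζ]]]: (e → (e → e)) applied to e yields (e → e).
[[φ [ξ [γ ζ]]] ρ]: ((e → e) → (t → e)) applied to (e → e) yields (t → e).

(t → e)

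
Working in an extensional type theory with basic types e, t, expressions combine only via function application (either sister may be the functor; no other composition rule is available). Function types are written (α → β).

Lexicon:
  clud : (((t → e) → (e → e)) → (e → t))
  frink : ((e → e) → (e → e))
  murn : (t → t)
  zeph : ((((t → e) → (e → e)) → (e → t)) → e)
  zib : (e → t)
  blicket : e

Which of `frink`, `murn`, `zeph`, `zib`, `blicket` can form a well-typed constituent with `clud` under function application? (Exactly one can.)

zeph

frink : ((e → e) → (e → e)) — neither side's domain matches the other.
murn : (t → t) — neither side's domain matches the other.
zeph — combines: zeph : ((((t → e) → (e → e)) → (e → t)) → e) takes clud : (((t → e) → (e → e)) → (e → t)) as argument, giving e.
zib : (e → t) — neither side's domain matches the other.
blicket : e — neither side's domain matches the other.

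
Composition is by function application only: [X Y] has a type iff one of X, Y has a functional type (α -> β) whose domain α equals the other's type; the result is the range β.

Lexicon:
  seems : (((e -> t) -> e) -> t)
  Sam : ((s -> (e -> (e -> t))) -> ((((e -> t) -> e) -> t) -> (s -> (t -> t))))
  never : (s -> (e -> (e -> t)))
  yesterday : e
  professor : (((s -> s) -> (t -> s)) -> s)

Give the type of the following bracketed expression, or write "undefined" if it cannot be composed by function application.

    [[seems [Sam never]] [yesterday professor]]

undefined

[Sam never]: functor Sam : ((s -> (e -> (e -> t))) -> ((((e -> t) -> e) -> t) -> (s -> (t -> t)))), argument never : (s -> (e -> (e -> t))); result ((((e -> t) -> e) -> t) -> (s -> (t -> t))).
[seems [Sam never]]: functor [Sam never] : ((((e -> t) -> e) -> t) -> (s -> (t -> t))), argument seems : (((e -> t) -> e) -> t); result (s -> (t -> t)).
At [yesterday professor]: neither e nor (((s -> s) -> (t -> s)) -> s) can take the other as argument; the node is ill-typed.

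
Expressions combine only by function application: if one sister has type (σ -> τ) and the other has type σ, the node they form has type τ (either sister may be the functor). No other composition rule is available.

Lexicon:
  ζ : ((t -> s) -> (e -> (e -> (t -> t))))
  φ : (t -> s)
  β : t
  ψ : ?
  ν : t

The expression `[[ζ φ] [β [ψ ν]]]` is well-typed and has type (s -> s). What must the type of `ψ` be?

At [[ζ φ] [β [ψ ν]]] (required: (s -> s)): [ζ φ] is (e -> (e -> (t -> t))), which is not a function with range (s -> s); hence [β [ψ ν]] is the functor — type ((e -> (e -> (t -> t))) -> (s -> s)).
At [β [ψ ν]] (required: ((e -> (e -> (t -> t))) -> (s -> s))): β is t, which is not a function with range ((e -> (e -> (t -> t))) -> (s -> s)); hence [ψ ν] is the functor — type (t -> ((e -> (e -> (t -> t))) -> (s -> s))).
At [ψ ν] (required: (t -> ((e -> (e -> (t -> t))) -> (s -> s)))): ν is t, which is not a function with range (t -> ((e -> (e -> (t -> t))) -> (s -> s))); hence ψ is the functor — type (t -> (t -> ((e -> (e -> (t -> t))) -> (s -> s)))).

(t -> (t -> ((e -> (e -> (t -> t))) -> (s -> s))))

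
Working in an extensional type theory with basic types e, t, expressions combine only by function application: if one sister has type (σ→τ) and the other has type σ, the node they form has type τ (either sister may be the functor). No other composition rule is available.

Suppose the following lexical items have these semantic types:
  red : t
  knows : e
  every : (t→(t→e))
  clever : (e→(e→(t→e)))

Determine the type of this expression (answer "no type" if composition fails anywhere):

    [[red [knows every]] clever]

no type

At [knows every]: neither e nor (t→(t→e)) can take the other as argument; the node is ill-typed.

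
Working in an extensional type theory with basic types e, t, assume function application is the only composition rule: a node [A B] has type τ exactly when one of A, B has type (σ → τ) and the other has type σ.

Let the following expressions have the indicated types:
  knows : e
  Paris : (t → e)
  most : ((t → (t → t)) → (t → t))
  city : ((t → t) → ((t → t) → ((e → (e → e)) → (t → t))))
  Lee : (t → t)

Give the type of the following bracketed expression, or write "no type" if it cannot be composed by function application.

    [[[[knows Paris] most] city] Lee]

no type

At [knows Paris]: neither e nor (t → e) can take the other as argument; the node is ill-typed.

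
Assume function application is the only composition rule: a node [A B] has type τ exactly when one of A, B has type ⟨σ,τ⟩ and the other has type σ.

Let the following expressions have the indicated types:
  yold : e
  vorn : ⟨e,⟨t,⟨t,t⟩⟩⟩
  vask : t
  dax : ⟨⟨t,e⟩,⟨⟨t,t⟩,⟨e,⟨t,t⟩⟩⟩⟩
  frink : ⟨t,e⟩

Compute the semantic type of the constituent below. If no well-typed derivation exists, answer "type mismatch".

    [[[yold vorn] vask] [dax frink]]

⟨e,⟨t,t⟩⟩

[yold vorn]: functor vorn : ⟨e,⟨t,⟨t,t⟩⟩⟩, argument yold : e; result ⟨t,⟨t,t⟩⟩.
[[yold vorn] vask]: functor [yold vorn] : ⟨t,⟨t,t⟩⟩, argument vask : t; result ⟨t,t⟩.
[dax frink]: functor dax : ⟨⟨t,e⟩,⟨⟨t,t⟩,⟨e,⟨t,t⟩⟩⟩⟩, argument frink : ⟨t,e⟩; result ⟨⟨t,t⟩,⟨e,⟨t,t⟩⟩⟩.
[[[yold vorn] vask] [dax frink]]: functor [dax frink] : ⟨⟨t,t⟩,⟨e,⟨t,t⟩⟩⟩, argument [[yold vorn] vask] : ⟨t,t⟩; result ⟨e,⟨t,t⟩⟩.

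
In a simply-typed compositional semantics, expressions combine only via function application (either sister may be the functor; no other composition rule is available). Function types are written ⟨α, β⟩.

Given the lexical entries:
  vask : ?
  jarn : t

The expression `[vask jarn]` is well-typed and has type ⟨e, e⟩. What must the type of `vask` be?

⟨t, ⟨e, e⟩⟩

At [vask jarn] (required: ⟨e, e⟩): jarn is t, which is not a function with range ⟨e, e⟩; hence vask is the functor — type ⟨t, ⟨e, e⟩⟩.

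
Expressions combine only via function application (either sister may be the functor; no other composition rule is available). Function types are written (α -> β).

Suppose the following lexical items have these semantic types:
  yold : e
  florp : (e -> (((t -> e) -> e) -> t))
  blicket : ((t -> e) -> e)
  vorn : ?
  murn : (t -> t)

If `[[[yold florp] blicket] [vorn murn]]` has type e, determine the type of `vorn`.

((t -> t) -> (t -> e))

[[[yold florp] blicket] [vorn murn]] is required to be e. [[yold florp] blicket] : t cannot yield e as functor, so [vorn murn] : (t -> e).
[vorn murn] is required to be (t -> e). murn : (t -> t) cannot yield (t -> e) as functor, so vorn : ((t -> t) -> (t -> e)).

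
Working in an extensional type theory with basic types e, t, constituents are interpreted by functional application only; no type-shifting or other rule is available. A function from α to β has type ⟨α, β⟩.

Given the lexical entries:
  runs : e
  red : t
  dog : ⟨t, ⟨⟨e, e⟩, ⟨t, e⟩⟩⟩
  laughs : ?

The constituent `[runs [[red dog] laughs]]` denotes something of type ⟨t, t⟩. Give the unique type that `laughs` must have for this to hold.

⟨⟨⟨e, e⟩, ⟨t, e⟩⟩, ⟨e, ⟨t, t⟩⟩⟩

For [runs [[red dog] laughs]] to have type ⟨t, t⟩ with runs of type e, [[red dog] laughs] must be the function: [[red dog] laughs] : ⟨e, ⟨t, t⟩⟩.
For [[red dog] laughs] to have type ⟨e, ⟨t, t⟩⟩ with [red dog] of type ⟨⟨e, e⟩, ⟨t, e⟩⟩, laughs must be the function: laughs : ⟨⟨⟨e, e⟩, ⟨t, e⟩⟩, ⟨e, ⟨t, t⟩⟩⟩.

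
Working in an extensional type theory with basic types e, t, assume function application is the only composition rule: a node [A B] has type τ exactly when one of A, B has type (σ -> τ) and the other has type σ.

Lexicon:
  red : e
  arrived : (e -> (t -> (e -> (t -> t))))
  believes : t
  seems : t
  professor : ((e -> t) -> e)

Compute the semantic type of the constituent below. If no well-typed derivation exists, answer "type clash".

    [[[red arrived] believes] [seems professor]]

type clash

[red arrived]: (e -> (t -> (e -> (t -> t)))) applied to e yields (t -> (e -> (t -> t))).
[[red arrived] believes]: (t -> (e -> (t -> t))) applied to t yields (e -> (t -> t)).
[seems professor]: t and ((e -> t) -> e) cannot combine by function application — type clash.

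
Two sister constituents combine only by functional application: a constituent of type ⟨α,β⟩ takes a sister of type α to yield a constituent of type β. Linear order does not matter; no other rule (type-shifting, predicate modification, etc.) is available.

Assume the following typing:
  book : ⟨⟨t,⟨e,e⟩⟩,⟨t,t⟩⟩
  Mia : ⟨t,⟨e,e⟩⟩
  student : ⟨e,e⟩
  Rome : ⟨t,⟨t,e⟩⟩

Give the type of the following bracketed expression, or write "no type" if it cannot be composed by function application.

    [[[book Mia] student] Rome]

no type

[book Mia]: book is ⟨⟨t,⟨e,e⟩⟩,⟨t,t⟩⟩, Mia is ⟨t,⟨e,e⟩⟩; result ⟨t,t⟩.
At [[book Mia] student]: neither ⟨t,t⟩ nor ⟨e,e⟩ can take the other as argument; the node is ill-typed.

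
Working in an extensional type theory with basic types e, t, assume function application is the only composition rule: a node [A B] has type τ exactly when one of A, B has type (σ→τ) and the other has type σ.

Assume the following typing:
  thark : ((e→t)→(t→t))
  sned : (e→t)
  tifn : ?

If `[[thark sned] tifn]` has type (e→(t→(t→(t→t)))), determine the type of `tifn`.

((t→t)→(e→(t→(t→(t→t)))))

For [[thark sned] tifn] to have type (e→(t→(t→(t→t)))) with [thark sned] of type (t→t), tifn must be the function: tifn : ((t→t)→(e→(t→(t→(t→t))))).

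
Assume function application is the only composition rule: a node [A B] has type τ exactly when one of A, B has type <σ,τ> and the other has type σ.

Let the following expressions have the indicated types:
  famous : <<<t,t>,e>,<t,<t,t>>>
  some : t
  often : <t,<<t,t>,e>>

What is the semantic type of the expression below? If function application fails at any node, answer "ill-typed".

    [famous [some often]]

<t,<t,t>>

[some often]: <t,<<t,t>,e>> applied to t yields <<t,t>,e>.
[famous [some often]]: <<<t,t>,e>,<t,<t,t>>> applied to <<t,t>,e> yields <t,<t,t>>.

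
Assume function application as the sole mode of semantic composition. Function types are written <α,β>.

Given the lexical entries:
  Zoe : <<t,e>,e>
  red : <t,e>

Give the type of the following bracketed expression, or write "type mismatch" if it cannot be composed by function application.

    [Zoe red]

e

[Zoe red]: functor Zoe : <<t,e>,e>, argument red : <t,e>; result e.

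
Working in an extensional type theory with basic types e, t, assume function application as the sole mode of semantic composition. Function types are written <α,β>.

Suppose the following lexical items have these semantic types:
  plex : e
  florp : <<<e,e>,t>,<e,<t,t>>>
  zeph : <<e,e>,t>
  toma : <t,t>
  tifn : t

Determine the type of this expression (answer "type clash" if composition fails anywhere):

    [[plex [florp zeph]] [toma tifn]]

[florp zeph]: florp is <<<e,e>,t>,<e,<t,t>>>, zeph is <<e,e>,t>; result <e,<t,t>>.
[plex [florp zeph]]: [florp zeph] is <e,<t,t>>, plex is e; result <t,t>.
[toma tifn]: toma is <t,t>, tifn is t; result t.
[[plex [florp zeph]] [toma tifn]]: [plex [florp zeph]] is <t,t>, [toma tifn] is t; result t.

t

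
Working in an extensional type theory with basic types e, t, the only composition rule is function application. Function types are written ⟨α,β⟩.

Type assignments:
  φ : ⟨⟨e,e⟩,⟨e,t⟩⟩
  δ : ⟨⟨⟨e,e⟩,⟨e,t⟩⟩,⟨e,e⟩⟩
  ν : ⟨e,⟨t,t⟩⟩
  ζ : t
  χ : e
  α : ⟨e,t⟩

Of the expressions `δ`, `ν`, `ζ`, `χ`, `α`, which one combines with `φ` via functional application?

δ

δ — combines: δ : ⟨⟨⟨e,e⟩,⟨e,t⟩⟩,⟨e,e⟩⟩ takes φ : ⟨⟨e,e⟩,⟨e,t⟩⟩ as argument, giving ⟨e,e⟩.
ν : ⟨e,⟨t,t⟩⟩ — neither side's domain matches the other.
ζ : t — neither side's domain matches the other.
χ : e — neither side's domain matches the other.
α : ⟨e,t⟩ — neither side's domain matches the other.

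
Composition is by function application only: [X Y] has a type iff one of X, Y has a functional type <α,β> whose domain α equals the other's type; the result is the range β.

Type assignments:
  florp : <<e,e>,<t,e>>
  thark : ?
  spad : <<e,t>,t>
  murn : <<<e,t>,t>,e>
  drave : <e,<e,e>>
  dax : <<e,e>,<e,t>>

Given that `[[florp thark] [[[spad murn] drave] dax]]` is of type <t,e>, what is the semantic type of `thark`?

<<<e,e>,<t,e>>,<<e,t>,<t,e>>>

[[florp thark] [[[spad murn] drave] dax]] must have type <t,e>. The sister [[[spad murn] drave] dax] has type <e,t>; that is not a function onto <t,e>, so [florp thark] must be the functor, of type <<e,t>,<t,e>>.
[florp thark] must have type <<e,t>,<t,e>>. The sister florp has type <<e,e>,<t,e>>; that is not a function onto <<e,t>,<t,e>>, so thark must be the functor, of type <<<e,e>,<t,e>>,<<e,t>,<t,e>>>.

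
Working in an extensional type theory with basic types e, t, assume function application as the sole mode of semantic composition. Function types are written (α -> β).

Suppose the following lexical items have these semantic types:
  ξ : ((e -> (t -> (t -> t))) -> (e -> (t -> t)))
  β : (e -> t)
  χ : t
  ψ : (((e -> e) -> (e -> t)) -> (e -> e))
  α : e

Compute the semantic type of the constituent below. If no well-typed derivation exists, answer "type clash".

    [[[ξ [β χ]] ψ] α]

type clash

[β χ]: (e -> t) and t cannot combine by function application — type clash.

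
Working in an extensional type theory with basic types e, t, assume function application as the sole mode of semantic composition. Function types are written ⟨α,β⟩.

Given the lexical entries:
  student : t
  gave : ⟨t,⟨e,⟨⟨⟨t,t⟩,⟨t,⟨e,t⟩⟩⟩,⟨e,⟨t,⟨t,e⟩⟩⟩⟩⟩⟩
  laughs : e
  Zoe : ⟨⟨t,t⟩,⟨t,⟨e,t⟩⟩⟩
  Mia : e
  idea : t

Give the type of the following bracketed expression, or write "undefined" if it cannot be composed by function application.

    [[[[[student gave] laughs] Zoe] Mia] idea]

⟨t,e⟩

[student gave]: ⟨t,⟨e,⟨⟨⟨t,t⟩,⟨t,⟨e,t⟩⟩⟩,⟨e,⟨t,⟨t,e⟩⟩⟩⟩⟩⟩ applied to t yields ⟨e,⟨⟨⟨t,t⟩,⟨t,⟨e,t⟩⟩⟩,⟨e,⟨t,⟨t,e⟩⟩⟩⟩⟩.
[[student gave] laughs]: ⟨e,⟨⟨⟨t,t⟩,⟨t,⟨e,t⟩⟩⟩,⟨e,⟨t,⟨t,e⟩⟩⟩⟩⟩ applied to e yields ⟨⟨⟨t,t⟩,⟨t,⟨e,t⟩⟩⟩,⟨e,⟨t,⟨t,e⟩⟩⟩⟩.
[[[student gave] laughs] Zoe]: ⟨⟨⟨t,t⟩,⟨t,⟨e,t⟩⟩⟩,⟨e,⟨t,⟨t,e⟩⟩⟩⟩ applied to ⟨⟨t,t⟩,⟨t,⟨e,t⟩⟩⟩ yields ⟨e,⟨t,⟨t,e⟩⟩⟩.
[[[[student gave] laughs] Zoe] Mia]: ⟨e,⟨t,⟨t,e⟩⟩⟩ applied to e yields ⟨t,⟨t,e⟩⟩.
[[[[[student gave] laughs] Zoe] Mia] idea]: ⟨t,⟨t,e⟩⟩ applied to t yields ⟨t,e⟩.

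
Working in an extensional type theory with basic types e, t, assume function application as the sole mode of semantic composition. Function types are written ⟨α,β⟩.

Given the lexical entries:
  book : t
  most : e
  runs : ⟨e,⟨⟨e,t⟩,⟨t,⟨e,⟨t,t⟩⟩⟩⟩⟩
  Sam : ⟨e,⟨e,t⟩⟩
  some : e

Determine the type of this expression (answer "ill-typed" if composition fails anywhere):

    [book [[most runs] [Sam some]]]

[most runs] — runs of type ⟨e,⟨⟨e,t⟩,⟨t,⟨e,⟨t,t⟩⟩⟩⟩⟩ combines with most of type e: type ⟨⟨e,t⟩,⟨t,⟨e,⟨t,t⟩⟩⟩⟩.
[Sam some] — Sam of type ⟨e,⟨e,t⟩⟩ combines with some of type e: type ⟨e,t⟩.
[[most runs] [Sam some]] — [most runs] of type ⟨⟨e,t⟩,⟨t,⟨e,⟨t,t⟩⟩⟩⟩ combines with [Sam some] of type ⟨e,t⟩: type ⟨t,⟨e,⟨t,t⟩⟩⟩.
[book [[most runs] [Sam some]]] — [[most runs] [Sam some]] of type ⟨t,⟨e,⟨t,t⟩⟩⟩ combines with book of type t: type ⟨e,⟨t,t⟩⟩.

⟨e,⟨t,t⟩⟩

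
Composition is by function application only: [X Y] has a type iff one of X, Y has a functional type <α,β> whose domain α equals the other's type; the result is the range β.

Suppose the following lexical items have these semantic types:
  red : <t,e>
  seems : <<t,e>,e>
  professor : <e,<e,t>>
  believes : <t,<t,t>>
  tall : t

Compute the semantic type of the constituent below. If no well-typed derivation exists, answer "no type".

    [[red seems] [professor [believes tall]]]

no type

[red seems]: <<t,e>,e> applied to <t,e> yields e.
[believes tall]: <t,<t,t>> applied to t yields <t,t>.
[professor [believes tall]]: <e,<e,t>> and <t,t> cannot combine by function application — type clash.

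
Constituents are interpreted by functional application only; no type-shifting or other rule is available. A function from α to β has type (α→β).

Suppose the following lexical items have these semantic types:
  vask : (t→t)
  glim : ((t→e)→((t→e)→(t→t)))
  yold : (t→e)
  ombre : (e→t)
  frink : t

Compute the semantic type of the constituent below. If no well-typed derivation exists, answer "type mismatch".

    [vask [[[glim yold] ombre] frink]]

At [glim yold], glim : ((t→e)→((t→e)→(t→t))) takes yold : (t→e), giving ((t→e)→(t→t)).
At [[glim yold] ombre]: neither ((t→e)→(t→t)) nor (e→t) can take the other as argument; the node is ill-typed.

type mismatch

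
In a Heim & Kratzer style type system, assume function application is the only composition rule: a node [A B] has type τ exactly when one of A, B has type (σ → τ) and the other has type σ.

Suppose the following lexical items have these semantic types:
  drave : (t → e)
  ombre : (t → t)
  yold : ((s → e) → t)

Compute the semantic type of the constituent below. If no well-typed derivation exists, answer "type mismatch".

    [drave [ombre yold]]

[ombre yold]: (t → t) with ((s → e) → t) — neither is a function whose domain matches the other; composition fails here.

type mismatch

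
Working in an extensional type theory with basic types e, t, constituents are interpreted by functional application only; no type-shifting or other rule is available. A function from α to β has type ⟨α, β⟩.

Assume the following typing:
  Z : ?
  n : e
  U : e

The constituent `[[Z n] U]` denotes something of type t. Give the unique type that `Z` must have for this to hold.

⟨e, ⟨e, t⟩⟩

[[Z n] U] is required to be t. U : e cannot yield t as functor, so [Z n] : ⟨e, t⟩.
[Z n] is required to be ⟨e, t⟩. n : e cannot yield ⟨e, t⟩ as functor, so Z : ⟨e, ⟨e, t⟩⟩.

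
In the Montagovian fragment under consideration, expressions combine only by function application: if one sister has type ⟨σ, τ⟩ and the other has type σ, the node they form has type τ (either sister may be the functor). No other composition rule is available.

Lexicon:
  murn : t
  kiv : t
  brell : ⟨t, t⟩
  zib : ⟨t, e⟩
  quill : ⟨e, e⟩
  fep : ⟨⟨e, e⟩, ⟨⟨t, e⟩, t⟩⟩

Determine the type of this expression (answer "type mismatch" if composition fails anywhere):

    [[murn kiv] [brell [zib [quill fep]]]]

type mismatch

[murn kiv]: t with t — neither is a function whose domain matches the other; composition fails here.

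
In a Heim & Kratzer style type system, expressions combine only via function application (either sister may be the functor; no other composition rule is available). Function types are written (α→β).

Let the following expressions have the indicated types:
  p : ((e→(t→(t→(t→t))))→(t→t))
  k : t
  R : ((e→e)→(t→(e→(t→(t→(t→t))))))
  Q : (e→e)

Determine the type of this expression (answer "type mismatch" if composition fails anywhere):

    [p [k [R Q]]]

[R Q]: R is ((e→e)→(t→(e→(t→(t→(t→t)))))), Q is (e→e); result (t→(e→(t→(t→(t→t))))).
[k [R Q]]: [R Q] is (t→(e→(t→(t→(t→t))))), k is t; result (e→(t→(t→(t→t)))).
[p [k [R Q]]]: p is ((e→(t→(t→(t→t))))→(t→t)), [k [R Q]] is (e→(t→(t→(t→t)))); result (t→t).

(t→t)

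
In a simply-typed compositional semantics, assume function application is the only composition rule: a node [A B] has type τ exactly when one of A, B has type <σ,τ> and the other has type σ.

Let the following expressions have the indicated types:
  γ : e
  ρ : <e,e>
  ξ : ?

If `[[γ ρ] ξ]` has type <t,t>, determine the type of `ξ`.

<e,<t,t>>

[[γ ρ] ξ] is required to be <t,t>. [γ ρ] : e cannot yield <t,t> as functor, so ξ : <e,<t,t>>.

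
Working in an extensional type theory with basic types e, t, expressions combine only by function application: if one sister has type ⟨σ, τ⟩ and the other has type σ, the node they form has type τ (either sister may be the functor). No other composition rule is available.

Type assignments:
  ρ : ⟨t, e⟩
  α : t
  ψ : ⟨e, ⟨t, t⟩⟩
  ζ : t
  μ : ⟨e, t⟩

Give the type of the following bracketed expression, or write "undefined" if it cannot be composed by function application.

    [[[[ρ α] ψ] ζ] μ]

[ρ α] — ρ of type ⟨t, e⟩ combines with α of type t: type e.
[[ρ α] ψ] — ψ of type ⟨e, ⟨t, t⟩⟩ combines with [ρ α] of type e: type ⟨t, t⟩.
[[[ρ α] ψ] ζ] — [[ρ α] ψ] of type ⟨t, t⟩ combines with ζ of type t: type t.
[[[[ρ α] ψ] ζ] μ]: t and ⟨e, t⟩ cannot combine by function application — type clash.

undefined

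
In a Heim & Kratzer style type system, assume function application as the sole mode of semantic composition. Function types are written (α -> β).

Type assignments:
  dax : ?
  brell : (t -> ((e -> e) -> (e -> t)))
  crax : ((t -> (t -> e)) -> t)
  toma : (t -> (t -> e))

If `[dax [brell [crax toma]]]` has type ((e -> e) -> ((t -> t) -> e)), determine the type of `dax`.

(((e -> e) -> (e -> t)) -> ((e -> e) -> ((t -> t) -> e)))

At [dax [brell [crax toma]]] (required: ((e -> e) -> ((t -> t) -> e))): [brell [crax toma]] is ((e -> e) -> (e -> t)), which is not a function with range ((e -> e) -> ((t -> t) -> e)); hence dax is the functor — type (((e -> e) -> (e -> t)) -> ((e -> e) -> ((t -> t) -> e))).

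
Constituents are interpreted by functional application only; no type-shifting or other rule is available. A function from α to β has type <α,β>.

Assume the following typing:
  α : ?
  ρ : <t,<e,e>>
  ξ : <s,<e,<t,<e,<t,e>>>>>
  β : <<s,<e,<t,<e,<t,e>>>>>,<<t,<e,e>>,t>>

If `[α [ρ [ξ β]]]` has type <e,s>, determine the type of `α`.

At [α [ρ [ξ β]]] (required: <e,s>): [ρ [ξ β]] is t, which is not a function with range <e,s>; hence α is the functor — type <t,<e,s>>.

<t,<e,s>>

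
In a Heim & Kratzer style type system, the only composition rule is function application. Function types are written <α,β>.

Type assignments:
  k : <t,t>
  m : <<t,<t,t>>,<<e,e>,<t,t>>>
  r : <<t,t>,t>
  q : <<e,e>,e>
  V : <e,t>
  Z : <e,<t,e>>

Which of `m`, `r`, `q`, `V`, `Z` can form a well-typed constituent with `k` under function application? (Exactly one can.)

r

m : <<t,<t,t>>,<<e,e>,<t,t>>> — does not combine with k.
r — combines: r : <<t,t>,t> takes k : <t,t> as argument, giving t.
q : <<e,e>,e> — does not combine with k.
V : <e,t> — does not combine with k.
Z : <e,<t,e>> — does not combine with k.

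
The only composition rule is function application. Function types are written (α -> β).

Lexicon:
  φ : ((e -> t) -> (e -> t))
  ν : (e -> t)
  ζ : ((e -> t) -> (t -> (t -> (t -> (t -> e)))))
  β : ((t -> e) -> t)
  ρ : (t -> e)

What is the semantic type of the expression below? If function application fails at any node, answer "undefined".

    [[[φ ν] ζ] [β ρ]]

(t -> (t -> (t -> e)))

[φ ν]: functor φ : ((e -> t) -> (e -> t)), argument ν : (e -> t); result (e -> t).
[[φ ν] ζ]: functor ζ : ((e -> t) -> (t -> (t -> (t -> (t -> e))))), argument [φ ν] : (e -> t); result (t -> (t -> (t -> (t -> e)))).
[β ρ]: functor β : ((t -> e) -> t), argument ρ : (t -> e); result t.
[[[φ ν] ζ] [β ρ]]: functor [[φ ν] ζ] : (t -> (t -> (t -> (t -> e)))), argument [β ρ] : t; result (t -> (t -> (t -> e))).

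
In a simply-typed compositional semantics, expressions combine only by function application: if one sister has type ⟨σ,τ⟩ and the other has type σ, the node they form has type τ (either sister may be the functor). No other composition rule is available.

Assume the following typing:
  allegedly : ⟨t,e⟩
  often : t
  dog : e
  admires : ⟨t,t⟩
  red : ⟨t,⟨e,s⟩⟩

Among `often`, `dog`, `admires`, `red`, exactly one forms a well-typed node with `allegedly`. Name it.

often

often — combines: allegedly : ⟨t,e⟩ takes often : t as argument, giving e.
dog : e — allegedly needs t; dog needs nothing (atomic); neither fits.
admires : ⟨t,t⟩ — allegedly needs t; admires needs t; neither fits.
red : ⟨t,⟨e,s⟩⟩ — allegedly needs t; red needs t; neither fits.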